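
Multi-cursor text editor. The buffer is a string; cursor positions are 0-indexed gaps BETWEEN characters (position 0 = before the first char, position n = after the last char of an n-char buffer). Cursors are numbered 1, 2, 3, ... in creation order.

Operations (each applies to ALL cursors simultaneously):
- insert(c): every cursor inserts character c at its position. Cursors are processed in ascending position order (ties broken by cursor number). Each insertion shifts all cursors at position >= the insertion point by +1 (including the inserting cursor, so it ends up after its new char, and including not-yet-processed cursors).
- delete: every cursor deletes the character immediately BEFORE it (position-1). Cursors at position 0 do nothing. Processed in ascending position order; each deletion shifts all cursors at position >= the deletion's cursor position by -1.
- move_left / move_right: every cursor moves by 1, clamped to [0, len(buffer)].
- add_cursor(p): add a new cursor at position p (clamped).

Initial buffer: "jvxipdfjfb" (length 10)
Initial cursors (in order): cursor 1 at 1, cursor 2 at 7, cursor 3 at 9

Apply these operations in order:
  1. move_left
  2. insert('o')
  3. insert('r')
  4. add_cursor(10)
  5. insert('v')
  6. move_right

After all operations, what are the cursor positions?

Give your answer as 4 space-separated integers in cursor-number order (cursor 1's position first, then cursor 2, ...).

Answer: 4 14 19 14

Derivation:
After op 1 (move_left): buffer="jvxipdfjfb" (len 10), cursors c1@0 c2@6 c3@8, authorship ..........
After op 2 (insert('o')): buffer="ojvxipdofjofb" (len 13), cursors c1@1 c2@8 c3@11, authorship 1......2..3..
After op 3 (insert('r')): buffer="orjvxipdorfjorfb" (len 16), cursors c1@2 c2@10 c3@14, authorship 11......22..33..
After op 4 (add_cursor(10)): buffer="orjvxipdorfjorfb" (len 16), cursors c1@2 c2@10 c4@10 c3@14, authorship 11......22..33..
After op 5 (insert('v')): buffer="orvjvxipdorvvfjorvfb" (len 20), cursors c1@3 c2@13 c4@13 c3@18, authorship 111......2224..333..
After op 6 (move_right): buffer="orvjvxipdorvvfjorvfb" (len 20), cursors c1@4 c2@14 c4@14 c3@19, authorship 111......2224..333..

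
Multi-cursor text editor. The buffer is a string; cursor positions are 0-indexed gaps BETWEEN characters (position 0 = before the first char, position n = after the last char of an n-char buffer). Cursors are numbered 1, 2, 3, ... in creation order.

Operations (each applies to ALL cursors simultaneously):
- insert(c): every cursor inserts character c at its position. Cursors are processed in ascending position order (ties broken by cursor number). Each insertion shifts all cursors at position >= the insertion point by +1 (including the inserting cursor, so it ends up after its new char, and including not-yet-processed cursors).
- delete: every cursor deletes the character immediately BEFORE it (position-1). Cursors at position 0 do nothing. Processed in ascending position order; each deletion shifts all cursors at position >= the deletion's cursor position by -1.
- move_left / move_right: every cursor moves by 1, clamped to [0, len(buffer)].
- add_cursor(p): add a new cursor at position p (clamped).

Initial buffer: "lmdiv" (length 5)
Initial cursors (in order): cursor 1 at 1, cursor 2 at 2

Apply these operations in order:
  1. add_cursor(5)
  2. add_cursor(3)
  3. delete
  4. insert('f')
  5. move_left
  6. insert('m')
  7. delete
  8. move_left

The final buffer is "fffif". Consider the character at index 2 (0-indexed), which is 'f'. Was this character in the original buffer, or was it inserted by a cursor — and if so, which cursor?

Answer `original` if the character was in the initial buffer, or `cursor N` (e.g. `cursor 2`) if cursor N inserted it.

Answer: cursor 4

Derivation:
After op 1 (add_cursor(5)): buffer="lmdiv" (len 5), cursors c1@1 c2@2 c3@5, authorship .....
After op 2 (add_cursor(3)): buffer="lmdiv" (len 5), cursors c1@1 c2@2 c4@3 c3@5, authorship .....
After op 3 (delete): buffer="i" (len 1), cursors c1@0 c2@0 c4@0 c3@1, authorship .
After op 4 (insert('f')): buffer="fffif" (len 5), cursors c1@3 c2@3 c4@3 c3@5, authorship 124.3
After op 5 (move_left): buffer="fffif" (len 5), cursors c1@2 c2@2 c4@2 c3@4, authorship 124.3
After op 6 (insert('m')): buffer="ffmmmfimf" (len 9), cursors c1@5 c2@5 c4@5 c3@8, authorship 121244.33
After op 7 (delete): buffer="fffif" (len 5), cursors c1@2 c2@2 c4@2 c3@4, authorship 124.3
After op 8 (move_left): buffer="fffif" (len 5), cursors c1@1 c2@1 c4@1 c3@3, authorship 124.3
Authorship (.=original, N=cursor N): 1 2 4 . 3
Index 2: author = 4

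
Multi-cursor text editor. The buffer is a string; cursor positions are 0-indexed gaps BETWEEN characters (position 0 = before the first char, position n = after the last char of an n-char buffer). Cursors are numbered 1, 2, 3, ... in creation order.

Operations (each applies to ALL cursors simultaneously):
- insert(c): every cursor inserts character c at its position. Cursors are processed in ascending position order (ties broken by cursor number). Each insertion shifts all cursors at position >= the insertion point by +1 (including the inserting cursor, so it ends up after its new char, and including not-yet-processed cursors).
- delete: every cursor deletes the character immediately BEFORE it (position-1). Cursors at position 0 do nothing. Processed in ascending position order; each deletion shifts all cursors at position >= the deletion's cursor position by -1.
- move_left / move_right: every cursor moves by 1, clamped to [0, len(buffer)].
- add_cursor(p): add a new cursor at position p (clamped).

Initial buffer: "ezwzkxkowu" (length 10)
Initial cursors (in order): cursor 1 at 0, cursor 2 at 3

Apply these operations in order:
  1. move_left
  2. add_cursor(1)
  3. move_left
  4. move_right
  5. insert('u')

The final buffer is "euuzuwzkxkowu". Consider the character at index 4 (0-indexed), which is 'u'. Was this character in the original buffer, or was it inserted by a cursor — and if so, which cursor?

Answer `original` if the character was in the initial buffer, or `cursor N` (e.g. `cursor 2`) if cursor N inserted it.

After op 1 (move_left): buffer="ezwzkxkowu" (len 10), cursors c1@0 c2@2, authorship ..........
After op 2 (add_cursor(1)): buffer="ezwzkxkowu" (len 10), cursors c1@0 c3@1 c2@2, authorship ..........
After op 3 (move_left): buffer="ezwzkxkowu" (len 10), cursors c1@0 c3@0 c2@1, authorship ..........
After op 4 (move_right): buffer="ezwzkxkowu" (len 10), cursors c1@1 c3@1 c2@2, authorship ..........
After op 5 (insert('u')): buffer="euuzuwzkxkowu" (len 13), cursors c1@3 c3@3 c2@5, authorship .13.2........
Authorship (.=original, N=cursor N): . 1 3 . 2 . . . . . . . .
Index 4: author = 2

Answer: cursor 2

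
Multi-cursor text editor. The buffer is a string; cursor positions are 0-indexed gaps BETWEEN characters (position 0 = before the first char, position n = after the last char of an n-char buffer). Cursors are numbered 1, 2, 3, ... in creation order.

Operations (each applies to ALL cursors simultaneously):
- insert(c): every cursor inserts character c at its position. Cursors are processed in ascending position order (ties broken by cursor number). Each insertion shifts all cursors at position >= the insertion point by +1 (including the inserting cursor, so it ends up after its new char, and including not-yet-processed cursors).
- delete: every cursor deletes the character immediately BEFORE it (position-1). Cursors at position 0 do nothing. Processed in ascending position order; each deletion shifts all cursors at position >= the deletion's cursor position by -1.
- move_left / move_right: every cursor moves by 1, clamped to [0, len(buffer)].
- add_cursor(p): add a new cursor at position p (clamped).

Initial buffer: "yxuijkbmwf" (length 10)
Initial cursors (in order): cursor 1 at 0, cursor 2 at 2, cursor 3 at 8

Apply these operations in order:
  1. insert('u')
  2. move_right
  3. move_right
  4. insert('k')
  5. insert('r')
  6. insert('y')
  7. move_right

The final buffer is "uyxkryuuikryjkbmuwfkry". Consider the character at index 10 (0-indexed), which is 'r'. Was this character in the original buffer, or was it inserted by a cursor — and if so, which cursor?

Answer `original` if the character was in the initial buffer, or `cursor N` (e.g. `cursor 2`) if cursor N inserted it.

After op 1 (insert('u')): buffer="uyxuuijkbmuwf" (len 13), cursors c1@1 c2@4 c3@11, authorship 1..2......3..
After op 2 (move_right): buffer="uyxuuijkbmuwf" (len 13), cursors c1@2 c2@5 c3@12, authorship 1..2......3..
After op 3 (move_right): buffer="uyxuuijkbmuwf" (len 13), cursors c1@3 c2@6 c3@13, authorship 1..2......3..
After op 4 (insert('k')): buffer="uyxkuuikjkbmuwfk" (len 16), cursors c1@4 c2@8 c3@16, authorship 1..12..2....3..3
After op 5 (insert('r')): buffer="uyxkruuikrjkbmuwfkr" (len 19), cursors c1@5 c2@10 c3@19, authorship 1..112..22....3..33
After op 6 (insert('y')): buffer="uyxkryuuikryjkbmuwfkry" (len 22), cursors c1@6 c2@12 c3@22, authorship 1..1112..222....3..333
After op 7 (move_right): buffer="uyxkryuuikryjkbmuwfkry" (len 22), cursors c1@7 c2@13 c3@22, authorship 1..1112..222....3..333
Authorship (.=original, N=cursor N): 1 . . 1 1 1 2 . . 2 2 2 . . . . 3 . . 3 3 3
Index 10: author = 2

Answer: cursor 2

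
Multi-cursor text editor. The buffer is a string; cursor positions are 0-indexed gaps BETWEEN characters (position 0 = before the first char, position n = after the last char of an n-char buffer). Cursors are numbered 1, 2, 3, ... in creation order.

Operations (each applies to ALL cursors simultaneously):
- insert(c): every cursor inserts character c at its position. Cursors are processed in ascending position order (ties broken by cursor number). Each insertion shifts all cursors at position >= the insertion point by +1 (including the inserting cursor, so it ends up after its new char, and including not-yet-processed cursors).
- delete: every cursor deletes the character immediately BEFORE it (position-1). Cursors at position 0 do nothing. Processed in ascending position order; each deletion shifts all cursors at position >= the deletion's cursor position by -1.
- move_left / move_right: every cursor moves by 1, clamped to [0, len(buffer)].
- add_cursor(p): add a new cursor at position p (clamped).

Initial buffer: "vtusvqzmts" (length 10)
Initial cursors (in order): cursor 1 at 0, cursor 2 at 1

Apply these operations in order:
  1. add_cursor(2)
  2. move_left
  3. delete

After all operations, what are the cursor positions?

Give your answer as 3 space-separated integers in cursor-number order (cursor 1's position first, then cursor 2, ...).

After op 1 (add_cursor(2)): buffer="vtusvqzmts" (len 10), cursors c1@0 c2@1 c3@2, authorship ..........
After op 2 (move_left): buffer="vtusvqzmts" (len 10), cursors c1@0 c2@0 c3@1, authorship ..........
After op 3 (delete): buffer="tusvqzmts" (len 9), cursors c1@0 c2@0 c3@0, authorship .........

Answer: 0 0 0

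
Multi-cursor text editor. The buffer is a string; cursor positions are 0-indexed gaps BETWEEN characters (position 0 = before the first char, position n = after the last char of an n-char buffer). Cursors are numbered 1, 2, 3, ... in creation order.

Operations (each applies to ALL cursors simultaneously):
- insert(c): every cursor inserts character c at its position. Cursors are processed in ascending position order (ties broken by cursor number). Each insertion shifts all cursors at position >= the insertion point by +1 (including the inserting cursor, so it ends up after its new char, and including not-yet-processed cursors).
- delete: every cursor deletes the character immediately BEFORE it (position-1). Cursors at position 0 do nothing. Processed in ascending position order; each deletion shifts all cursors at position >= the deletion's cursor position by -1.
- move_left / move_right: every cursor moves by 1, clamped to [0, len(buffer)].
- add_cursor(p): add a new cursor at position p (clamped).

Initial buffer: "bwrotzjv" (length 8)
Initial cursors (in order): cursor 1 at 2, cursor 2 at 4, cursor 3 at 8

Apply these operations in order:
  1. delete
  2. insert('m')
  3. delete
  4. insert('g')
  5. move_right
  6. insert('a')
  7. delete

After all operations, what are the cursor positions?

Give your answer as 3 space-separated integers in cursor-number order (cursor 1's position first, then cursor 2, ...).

Answer: 3 5 8

Derivation:
After op 1 (delete): buffer="brtzj" (len 5), cursors c1@1 c2@2 c3@5, authorship .....
After op 2 (insert('m')): buffer="bmrmtzjm" (len 8), cursors c1@2 c2@4 c3@8, authorship .1.2...3
After op 3 (delete): buffer="brtzj" (len 5), cursors c1@1 c2@2 c3@5, authorship .....
After op 4 (insert('g')): buffer="bgrgtzjg" (len 8), cursors c1@2 c2@4 c3@8, authorship .1.2...3
After op 5 (move_right): buffer="bgrgtzjg" (len 8), cursors c1@3 c2@5 c3@8, authorship .1.2...3
After op 6 (insert('a')): buffer="bgragtazjga" (len 11), cursors c1@4 c2@7 c3@11, authorship .1.12.2..33
After op 7 (delete): buffer="bgrgtzjg" (len 8), cursors c1@3 c2@5 c3@8, authorship .1.2...3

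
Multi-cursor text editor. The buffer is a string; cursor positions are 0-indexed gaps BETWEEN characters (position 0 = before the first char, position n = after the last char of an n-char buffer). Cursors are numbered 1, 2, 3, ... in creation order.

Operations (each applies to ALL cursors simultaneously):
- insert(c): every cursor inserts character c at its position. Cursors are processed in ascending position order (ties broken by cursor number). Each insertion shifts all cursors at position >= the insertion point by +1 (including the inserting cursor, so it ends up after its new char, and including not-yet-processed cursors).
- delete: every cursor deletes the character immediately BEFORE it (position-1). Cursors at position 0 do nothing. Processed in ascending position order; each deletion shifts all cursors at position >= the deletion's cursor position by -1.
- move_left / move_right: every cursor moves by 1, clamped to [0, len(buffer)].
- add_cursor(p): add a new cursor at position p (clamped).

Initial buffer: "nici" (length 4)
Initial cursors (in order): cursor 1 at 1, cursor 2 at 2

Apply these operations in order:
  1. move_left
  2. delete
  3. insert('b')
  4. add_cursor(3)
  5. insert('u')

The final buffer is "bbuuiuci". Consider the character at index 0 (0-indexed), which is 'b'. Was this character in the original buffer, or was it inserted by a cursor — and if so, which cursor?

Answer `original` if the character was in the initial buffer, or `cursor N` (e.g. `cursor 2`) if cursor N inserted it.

After op 1 (move_left): buffer="nici" (len 4), cursors c1@0 c2@1, authorship ....
After op 2 (delete): buffer="ici" (len 3), cursors c1@0 c2@0, authorship ...
After op 3 (insert('b')): buffer="bbici" (len 5), cursors c1@2 c2@2, authorship 12...
After op 4 (add_cursor(3)): buffer="bbici" (len 5), cursors c1@2 c2@2 c3@3, authorship 12...
After op 5 (insert('u')): buffer="bbuuiuci" (len 8), cursors c1@4 c2@4 c3@6, authorship 1212.3..
Authorship (.=original, N=cursor N): 1 2 1 2 . 3 . .
Index 0: author = 1

Answer: cursor 1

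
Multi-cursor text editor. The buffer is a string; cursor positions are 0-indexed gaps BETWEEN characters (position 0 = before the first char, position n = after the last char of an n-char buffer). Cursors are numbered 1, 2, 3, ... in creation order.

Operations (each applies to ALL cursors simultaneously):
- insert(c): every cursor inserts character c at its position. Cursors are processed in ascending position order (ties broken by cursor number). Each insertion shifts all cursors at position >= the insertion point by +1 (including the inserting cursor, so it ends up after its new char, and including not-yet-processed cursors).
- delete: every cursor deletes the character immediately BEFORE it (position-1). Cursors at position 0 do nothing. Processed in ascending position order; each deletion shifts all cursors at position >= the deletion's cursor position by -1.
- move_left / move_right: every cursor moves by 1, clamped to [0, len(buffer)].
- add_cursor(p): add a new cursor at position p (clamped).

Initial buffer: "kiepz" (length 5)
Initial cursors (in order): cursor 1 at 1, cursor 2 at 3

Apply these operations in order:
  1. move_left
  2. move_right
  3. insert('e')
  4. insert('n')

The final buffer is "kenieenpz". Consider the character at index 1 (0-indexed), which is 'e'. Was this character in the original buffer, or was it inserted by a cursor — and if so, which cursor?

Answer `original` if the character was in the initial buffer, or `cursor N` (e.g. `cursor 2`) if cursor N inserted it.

Answer: cursor 1

Derivation:
After op 1 (move_left): buffer="kiepz" (len 5), cursors c1@0 c2@2, authorship .....
After op 2 (move_right): buffer="kiepz" (len 5), cursors c1@1 c2@3, authorship .....
After op 3 (insert('e')): buffer="keieepz" (len 7), cursors c1@2 c2@5, authorship .1..2..
After op 4 (insert('n')): buffer="kenieenpz" (len 9), cursors c1@3 c2@7, authorship .11..22..
Authorship (.=original, N=cursor N): . 1 1 . . 2 2 . .
Index 1: author = 1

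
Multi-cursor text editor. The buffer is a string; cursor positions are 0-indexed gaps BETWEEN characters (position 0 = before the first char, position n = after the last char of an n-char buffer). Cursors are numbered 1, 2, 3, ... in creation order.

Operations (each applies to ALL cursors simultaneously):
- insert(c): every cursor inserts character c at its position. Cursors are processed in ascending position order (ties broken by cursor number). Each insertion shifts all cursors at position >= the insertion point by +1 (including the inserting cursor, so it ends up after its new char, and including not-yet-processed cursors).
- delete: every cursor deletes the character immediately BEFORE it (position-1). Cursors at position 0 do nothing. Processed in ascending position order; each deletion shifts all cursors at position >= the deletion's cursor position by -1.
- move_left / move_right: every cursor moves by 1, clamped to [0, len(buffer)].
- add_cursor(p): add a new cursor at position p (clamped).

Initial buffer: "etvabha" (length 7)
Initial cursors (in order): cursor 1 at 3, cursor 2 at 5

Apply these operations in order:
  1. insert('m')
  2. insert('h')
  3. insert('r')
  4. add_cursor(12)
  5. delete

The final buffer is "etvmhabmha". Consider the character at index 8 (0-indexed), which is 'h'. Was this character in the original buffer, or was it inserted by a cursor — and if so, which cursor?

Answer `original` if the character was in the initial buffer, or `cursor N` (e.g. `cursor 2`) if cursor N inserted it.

Answer: cursor 2

Derivation:
After op 1 (insert('m')): buffer="etvmabmha" (len 9), cursors c1@4 c2@7, authorship ...1..2..
After op 2 (insert('h')): buffer="etvmhabmhha" (len 11), cursors c1@5 c2@9, authorship ...11..22..
After op 3 (insert('r')): buffer="etvmhrabmhrha" (len 13), cursors c1@6 c2@11, authorship ...111..222..
After op 4 (add_cursor(12)): buffer="etvmhrabmhrha" (len 13), cursors c1@6 c2@11 c3@12, authorship ...111..222..
After op 5 (delete): buffer="etvmhabmha" (len 10), cursors c1@5 c2@9 c3@9, authorship ...11..22.
Authorship (.=original, N=cursor N): . . . 1 1 . . 2 2 .
Index 8: author = 2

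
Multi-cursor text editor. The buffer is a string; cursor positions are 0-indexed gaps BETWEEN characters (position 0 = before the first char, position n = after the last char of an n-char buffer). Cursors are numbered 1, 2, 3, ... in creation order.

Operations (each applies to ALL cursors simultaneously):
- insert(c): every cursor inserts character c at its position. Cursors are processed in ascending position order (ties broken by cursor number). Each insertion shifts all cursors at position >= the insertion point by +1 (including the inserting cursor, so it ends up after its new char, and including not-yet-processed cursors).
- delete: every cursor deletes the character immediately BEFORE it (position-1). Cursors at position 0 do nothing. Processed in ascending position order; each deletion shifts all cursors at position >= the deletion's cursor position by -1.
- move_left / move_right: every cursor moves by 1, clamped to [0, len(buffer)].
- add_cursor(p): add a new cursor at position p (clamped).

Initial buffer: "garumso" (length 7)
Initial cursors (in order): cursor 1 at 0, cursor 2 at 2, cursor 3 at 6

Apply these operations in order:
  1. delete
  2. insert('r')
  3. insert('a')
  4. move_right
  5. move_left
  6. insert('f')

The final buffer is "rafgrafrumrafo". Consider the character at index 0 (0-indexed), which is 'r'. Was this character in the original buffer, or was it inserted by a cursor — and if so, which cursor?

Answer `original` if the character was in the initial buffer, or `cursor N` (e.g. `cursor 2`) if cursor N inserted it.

Answer: cursor 1

Derivation:
After op 1 (delete): buffer="grumo" (len 5), cursors c1@0 c2@1 c3@4, authorship .....
After op 2 (insert('r')): buffer="rgrrumro" (len 8), cursors c1@1 c2@3 c3@7, authorship 1.2...3.
After op 3 (insert('a')): buffer="ragrarumrao" (len 11), cursors c1@2 c2@5 c3@10, authorship 11.22...33.
After op 4 (move_right): buffer="ragrarumrao" (len 11), cursors c1@3 c2@6 c3@11, authorship 11.22...33.
After op 5 (move_left): buffer="ragrarumrao" (len 11), cursors c1@2 c2@5 c3@10, authorship 11.22...33.
After op 6 (insert('f')): buffer="rafgrafrumrafo" (len 14), cursors c1@3 c2@7 c3@13, authorship 111.222...333.
Authorship (.=original, N=cursor N): 1 1 1 . 2 2 2 . . . 3 3 3 .
Index 0: author = 1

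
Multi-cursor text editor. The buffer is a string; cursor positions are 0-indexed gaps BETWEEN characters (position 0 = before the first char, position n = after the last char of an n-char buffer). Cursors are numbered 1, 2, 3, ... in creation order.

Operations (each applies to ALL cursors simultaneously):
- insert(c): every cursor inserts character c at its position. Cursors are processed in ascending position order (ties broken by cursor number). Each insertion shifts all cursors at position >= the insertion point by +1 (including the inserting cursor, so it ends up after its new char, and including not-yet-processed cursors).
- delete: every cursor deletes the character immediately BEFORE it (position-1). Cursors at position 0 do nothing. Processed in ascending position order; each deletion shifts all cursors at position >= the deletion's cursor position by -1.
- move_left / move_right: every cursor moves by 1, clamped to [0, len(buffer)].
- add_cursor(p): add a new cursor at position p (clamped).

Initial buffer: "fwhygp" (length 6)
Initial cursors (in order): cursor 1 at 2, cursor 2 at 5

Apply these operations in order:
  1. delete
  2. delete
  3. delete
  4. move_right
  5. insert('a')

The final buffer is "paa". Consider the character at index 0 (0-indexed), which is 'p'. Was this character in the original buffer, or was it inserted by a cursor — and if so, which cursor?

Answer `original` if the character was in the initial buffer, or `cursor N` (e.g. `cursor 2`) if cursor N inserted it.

After op 1 (delete): buffer="fhyp" (len 4), cursors c1@1 c2@3, authorship ....
After op 2 (delete): buffer="hp" (len 2), cursors c1@0 c2@1, authorship ..
After op 3 (delete): buffer="p" (len 1), cursors c1@0 c2@0, authorship .
After op 4 (move_right): buffer="p" (len 1), cursors c1@1 c2@1, authorship .
After op 5 (insert('a')): buffer="paa" (len 3), cursors c1@3 c2@3, authorship .12
Authorship (.=original, N=cursor N): . 1 2
Index 0: author = original

Answer: original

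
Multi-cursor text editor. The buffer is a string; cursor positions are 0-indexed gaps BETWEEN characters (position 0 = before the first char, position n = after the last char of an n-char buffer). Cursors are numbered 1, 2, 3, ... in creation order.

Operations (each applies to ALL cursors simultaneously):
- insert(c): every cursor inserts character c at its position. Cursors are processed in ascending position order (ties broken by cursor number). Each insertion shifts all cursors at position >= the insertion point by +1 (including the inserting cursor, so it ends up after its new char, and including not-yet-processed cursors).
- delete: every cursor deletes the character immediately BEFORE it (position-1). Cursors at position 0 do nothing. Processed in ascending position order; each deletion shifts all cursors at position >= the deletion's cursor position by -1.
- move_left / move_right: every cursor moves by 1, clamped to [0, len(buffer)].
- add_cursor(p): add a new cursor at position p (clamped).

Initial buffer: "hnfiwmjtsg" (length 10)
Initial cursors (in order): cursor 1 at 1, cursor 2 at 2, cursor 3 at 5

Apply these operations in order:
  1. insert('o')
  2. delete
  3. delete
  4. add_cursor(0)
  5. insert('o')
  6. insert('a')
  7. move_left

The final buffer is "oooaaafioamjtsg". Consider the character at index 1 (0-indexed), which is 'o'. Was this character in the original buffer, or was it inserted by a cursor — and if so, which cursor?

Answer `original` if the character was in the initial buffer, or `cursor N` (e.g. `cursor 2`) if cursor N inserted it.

Answer: cursor 2

Derivation:
After op 1 (insert('o')): buffer="honofiwomjtsg" (len 13), cursors c1@2 c2@4 c3@8, authorship .1.2...3.....
After op 2 (delete): buffer="hnfiwmjtsg" (len 10), cursors c1@1 c2@2 c3@5, authorship ..........
After op 3 (delete): buffer="fimjtsg" (len 7), cursors c1@0 c2@0 c3@2, authorship .......
After op 4 (add_cursor(0)): buffer="fimjtsg" (len 7), cursors c1@0 c2@0 c4@0 c3@2, authorship .......
After op 5 (insert('o')): buffer="ooofiomjtsg" (len 11), cursors c1@3 c2@3 c4@3 c3@6, authorship 124..3.....
After op 6 (insert('a')): buffer="oooaaafioamjtsg" (len 15), cursors c1@6 c2@6 c4@6 c3@10, authorship 124124..33.....
After op 7 (move_left): buffer="oooaaafioamjtsg" (len 15), cursors c1@5 c2@5 c4@5 c3@9, authorship 124124..33.....
Authorship (.=original, N=cursor N): 1 2 4 1 2 4 . . 3 3 . . . . .
Index 1: author = 2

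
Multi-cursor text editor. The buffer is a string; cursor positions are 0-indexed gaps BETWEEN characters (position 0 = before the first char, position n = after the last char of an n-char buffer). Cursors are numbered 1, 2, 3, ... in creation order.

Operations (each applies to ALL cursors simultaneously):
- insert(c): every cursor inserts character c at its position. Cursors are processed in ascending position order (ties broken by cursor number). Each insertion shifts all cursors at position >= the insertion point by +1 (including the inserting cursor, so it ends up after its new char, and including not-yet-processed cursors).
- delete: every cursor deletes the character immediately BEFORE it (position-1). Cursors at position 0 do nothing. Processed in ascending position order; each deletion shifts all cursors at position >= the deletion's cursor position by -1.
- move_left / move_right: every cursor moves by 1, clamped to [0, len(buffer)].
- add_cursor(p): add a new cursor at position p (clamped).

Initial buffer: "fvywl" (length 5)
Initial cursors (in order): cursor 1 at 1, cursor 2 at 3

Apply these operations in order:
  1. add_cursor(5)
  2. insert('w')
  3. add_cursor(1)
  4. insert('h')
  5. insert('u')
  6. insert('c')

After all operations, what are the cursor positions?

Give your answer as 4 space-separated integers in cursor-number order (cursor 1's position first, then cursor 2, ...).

Answer: 8 14 20 4

Derivation:
After op 1 (add_cursor(5)): buffer="fvywl" (len 5), cursors c1@1 c2@3 c3@5, authorship .....
After op 2 (insert('w')): buffer="fwvywwlw" (len 8), cursors c1@2 c2@5 c3@8, authorship .1..2..3
After op 3 (add_cursor(1)): buffer="fwvywwlw" (len 8), cursors c4@1 c1@2 c2@5 c3@8, authorship .1..2..3
After op 4 (insert('h')): buffer="fhwhvywhwlwh" (len 12), cursors c4@2 c1@4 c2@8 c3@12, authorship .411..22..33
After op 5 (insert('u')): buffer="fhuwhuvywhuwlwhu" (len 16), cursors c4@3 c1@6 c2@11 c3@16, authorship .44111..222..333
After op 6 (insert('c')): buffer="fhucwhucvywhucwlwhuc" (len 20), cursors c4@4 c1@8 c2@14 c3@20, authorship .4441111..2222..3333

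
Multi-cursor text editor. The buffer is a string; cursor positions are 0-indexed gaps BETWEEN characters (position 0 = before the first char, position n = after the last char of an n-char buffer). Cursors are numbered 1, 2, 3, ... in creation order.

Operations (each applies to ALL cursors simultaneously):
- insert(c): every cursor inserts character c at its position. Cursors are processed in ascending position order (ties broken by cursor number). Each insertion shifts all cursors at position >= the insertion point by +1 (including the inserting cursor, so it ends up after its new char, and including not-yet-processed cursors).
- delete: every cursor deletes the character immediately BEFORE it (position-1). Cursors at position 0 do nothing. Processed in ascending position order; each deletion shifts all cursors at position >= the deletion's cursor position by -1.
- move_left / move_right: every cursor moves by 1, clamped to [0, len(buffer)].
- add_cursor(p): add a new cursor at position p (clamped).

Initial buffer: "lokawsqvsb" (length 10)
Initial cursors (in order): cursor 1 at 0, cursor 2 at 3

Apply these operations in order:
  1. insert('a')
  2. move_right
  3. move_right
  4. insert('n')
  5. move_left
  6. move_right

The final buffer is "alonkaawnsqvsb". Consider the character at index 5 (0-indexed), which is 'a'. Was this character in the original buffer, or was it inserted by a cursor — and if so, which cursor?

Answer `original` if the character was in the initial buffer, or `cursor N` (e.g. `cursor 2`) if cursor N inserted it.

Answer: cursor 2

Derivation:
After op 1 (insert('a')): buffer="alokaawsqvsb" (len 12), cursors c1@1 c2@5, authorship 1...2.......
After op 2 (move_right): buffer="alokaawsqvsb" (len 12), cursors c1@2 c2@6, authorship 1...2.......
After op 3 (move_right): buffer="alokaawsqvsb" (len 12), cursors c1@3 c2@7, authorship 1...2.......
After op 4 (insert('n')): buffer="alonkaawnsqvsb" (len 14), cursors c1@4 c2@9, authorship 1..1.2..2.....
After op 5 (move_left): buffer="alonkaawnsqvsb" (len 14), cursors c1@3 c2@8, authorship 1..1.2..2.....
After op 6 (move_right): buffer="alonkaawnsqvsb" (len 14), cursors c1@4 c2@9, authorship 1..1.2..2.....
Authorship (.=original, N=cursor N): 1 . . 1 . 2 . . 2 . . . . .
Index 5: author = 2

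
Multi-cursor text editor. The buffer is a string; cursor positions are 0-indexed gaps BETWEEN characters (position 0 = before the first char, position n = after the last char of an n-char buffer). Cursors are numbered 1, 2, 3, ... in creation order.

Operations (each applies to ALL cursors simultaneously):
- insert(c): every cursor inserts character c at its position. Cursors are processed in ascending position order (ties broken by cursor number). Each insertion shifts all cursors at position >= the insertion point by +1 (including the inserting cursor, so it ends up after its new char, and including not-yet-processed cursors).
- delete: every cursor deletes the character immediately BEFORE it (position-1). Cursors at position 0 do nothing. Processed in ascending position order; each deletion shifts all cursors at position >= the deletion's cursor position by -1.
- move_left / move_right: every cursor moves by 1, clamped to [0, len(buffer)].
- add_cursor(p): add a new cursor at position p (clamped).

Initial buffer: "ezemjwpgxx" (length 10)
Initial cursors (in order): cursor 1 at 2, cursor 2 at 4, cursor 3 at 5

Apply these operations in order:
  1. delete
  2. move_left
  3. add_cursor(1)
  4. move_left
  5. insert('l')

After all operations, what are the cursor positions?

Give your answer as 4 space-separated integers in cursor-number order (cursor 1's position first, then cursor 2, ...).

After op 1 (delete): buffer="eewpgxx" (len 7), cursors c1@1 c2@2 c3@2, authorship .......
After op 2 (move_left): buffer="eewpgxx" (len 7), cursors c1@0 c2@1 c3@1, authorship .......
After op 3 (add_cursor(1)): buffer="eewpgxx" (len 7), cursors c1@0 c2@1 c3@1 c4@1, authorship .......
After op 4 (move_left): buffer="eewpgxx" (len 7), cursors c1@0 c2@0 c3@0 c4@0, authorship .......
After op 5 (insert('l')): buffer="lllleewpgxx" (len 11), cursors c1@4 c2@4 c3@4 c4@4, authorship 1234.......

Answer: 4 4 4 4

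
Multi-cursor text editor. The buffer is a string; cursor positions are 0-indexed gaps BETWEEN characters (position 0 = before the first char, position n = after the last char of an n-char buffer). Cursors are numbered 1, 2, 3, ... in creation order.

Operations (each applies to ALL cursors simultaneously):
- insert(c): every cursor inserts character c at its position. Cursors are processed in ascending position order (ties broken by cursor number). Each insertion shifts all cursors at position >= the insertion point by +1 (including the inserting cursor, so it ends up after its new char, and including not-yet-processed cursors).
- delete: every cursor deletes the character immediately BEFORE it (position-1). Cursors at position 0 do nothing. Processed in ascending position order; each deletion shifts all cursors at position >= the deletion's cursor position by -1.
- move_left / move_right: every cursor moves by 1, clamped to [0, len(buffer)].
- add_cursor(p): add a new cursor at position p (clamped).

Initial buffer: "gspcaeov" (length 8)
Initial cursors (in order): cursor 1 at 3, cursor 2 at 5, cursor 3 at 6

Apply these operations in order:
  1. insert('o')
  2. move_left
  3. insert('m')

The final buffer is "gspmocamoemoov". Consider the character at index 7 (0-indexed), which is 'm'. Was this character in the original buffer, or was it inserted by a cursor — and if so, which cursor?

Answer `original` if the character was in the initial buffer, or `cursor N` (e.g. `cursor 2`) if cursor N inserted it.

After op 1 (insert('o')): buffer="gspocaoeoov" (len 11), cursors c1@4 c2@7 c3@9, authorship ...1..2.3..
After op 2 (move_left): buffer="gspocaoeoov" (len 11), cursors c1@3 c2@6 c3@8, authorship ...1..2.3..
After op 3 (insert('m')): buffer="gspmocamoemoov" (len 14), cursors c1@4 c2@8 c3@11, authorship ...11..22.33..
Authorship (.=original, N=cursor N): . . . 1 1 . . 2 2 . 3 3 . .
Index 7: author = 2

Answer: cursor 2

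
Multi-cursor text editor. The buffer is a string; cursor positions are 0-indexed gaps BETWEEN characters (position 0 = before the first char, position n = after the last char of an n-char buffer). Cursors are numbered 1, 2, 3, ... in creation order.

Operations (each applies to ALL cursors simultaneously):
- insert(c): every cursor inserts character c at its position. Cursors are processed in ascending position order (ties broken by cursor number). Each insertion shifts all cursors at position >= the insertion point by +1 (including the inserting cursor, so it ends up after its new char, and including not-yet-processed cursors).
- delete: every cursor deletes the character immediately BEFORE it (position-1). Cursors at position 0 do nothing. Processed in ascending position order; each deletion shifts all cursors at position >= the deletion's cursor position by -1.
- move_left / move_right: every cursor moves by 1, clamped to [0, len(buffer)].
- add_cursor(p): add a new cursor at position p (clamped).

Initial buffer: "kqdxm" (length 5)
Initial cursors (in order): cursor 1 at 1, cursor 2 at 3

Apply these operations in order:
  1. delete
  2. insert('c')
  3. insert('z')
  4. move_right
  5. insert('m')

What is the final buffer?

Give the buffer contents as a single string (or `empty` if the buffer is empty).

After op 1 (delete): buffer="qxm" (len 3), cursors c1@0 c2@1, authorship ...
After op 2 (insert('c')): buffer="cqcxm" (len 5), cursors c1@1 c2@3, authorship 1.2..
After op 3 (insert('z')): buffer="czqczxm" (len 7), cursors c1@2 c2@5, authorship 11.22..
After op 4 (move_right): buffer="czqczxm" (len 7), cursors c1@3 c2@6, authorship 11.22..
After op 5 (insert('m')): buffer="czqmczxmm" (len 9), cursors c1@4 c2@8, authorship 11.122.2.

Answer: czqmczxmm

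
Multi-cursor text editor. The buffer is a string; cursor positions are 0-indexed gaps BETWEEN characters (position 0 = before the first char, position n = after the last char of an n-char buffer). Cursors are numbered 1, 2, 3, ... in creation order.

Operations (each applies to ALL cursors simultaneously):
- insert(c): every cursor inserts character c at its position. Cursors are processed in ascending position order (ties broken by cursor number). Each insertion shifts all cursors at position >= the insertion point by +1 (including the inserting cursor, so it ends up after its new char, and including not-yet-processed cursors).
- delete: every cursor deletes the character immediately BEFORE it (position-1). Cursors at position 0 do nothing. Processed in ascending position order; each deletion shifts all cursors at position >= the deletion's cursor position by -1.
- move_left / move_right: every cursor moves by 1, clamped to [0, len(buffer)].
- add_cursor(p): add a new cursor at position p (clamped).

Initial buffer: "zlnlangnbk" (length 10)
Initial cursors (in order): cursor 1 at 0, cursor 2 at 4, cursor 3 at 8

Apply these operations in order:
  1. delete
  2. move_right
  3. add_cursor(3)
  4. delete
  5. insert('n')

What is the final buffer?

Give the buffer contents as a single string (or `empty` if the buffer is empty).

Answer: nlnnngnk

Derivation:
After op 1 (delete): buffer="zlnangbk" (len 8), cursors c1@0 c2@3 c3@6, authorship ........
After op 2 (move_right): buffer="zlnangbk" (len 8), cursors c1@1 c2@4 c3@7, authorship ........
After op 3 (add_cursor(3)): buffer="zlnangbk" (len 8), cursors c1@1 c4@3 c2@4 c3@7, authorship ........
After op 4 (delete): buffer="lngk" (len 4), cursors c1@0 c2@1 c4@1 c3@3, authorship ....
After op 5 (insert('n')): buffer="nlnnngnk" (len 8), cursors c1@1 c2@4 c4@4 c3@7, authorship 1.24..3.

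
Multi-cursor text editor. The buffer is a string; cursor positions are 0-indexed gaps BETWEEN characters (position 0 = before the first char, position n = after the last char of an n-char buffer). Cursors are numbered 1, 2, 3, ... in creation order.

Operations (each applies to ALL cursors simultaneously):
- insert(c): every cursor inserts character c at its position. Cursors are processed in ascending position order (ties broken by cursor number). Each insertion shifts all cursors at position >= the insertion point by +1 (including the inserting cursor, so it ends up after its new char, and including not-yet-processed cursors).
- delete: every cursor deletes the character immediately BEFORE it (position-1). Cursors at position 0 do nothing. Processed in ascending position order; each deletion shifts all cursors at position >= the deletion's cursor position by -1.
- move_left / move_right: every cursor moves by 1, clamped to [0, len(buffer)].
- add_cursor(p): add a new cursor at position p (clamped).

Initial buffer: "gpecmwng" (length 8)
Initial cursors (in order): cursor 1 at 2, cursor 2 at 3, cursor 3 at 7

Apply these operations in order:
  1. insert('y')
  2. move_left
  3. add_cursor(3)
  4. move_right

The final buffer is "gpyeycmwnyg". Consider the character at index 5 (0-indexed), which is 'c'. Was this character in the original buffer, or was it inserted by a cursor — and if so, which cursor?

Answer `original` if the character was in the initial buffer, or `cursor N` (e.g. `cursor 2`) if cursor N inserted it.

After op 1 (insert('y')): buffer="gpyeycmwnyg" (len 11), cursors c1@3 c2@5 c3@10, authorship ..1.2....3.
After op 2 (move_left): buffer="gpyeycmwnyg" (len 11), cursors c1@2 c2@4 c3@9, authorship ..1.2....3.
After op 3 (add_cursor(3)): buffer="gpyeycmwnyg" (len 11), cursors c1@2 c4@3 c2@4 c3@9, authorship ..1.2....3.
After op 4 (move_right): buffer="gpyeycmwnyg" (len 11), cursors c1@3 c4@4 c2@5 c3@10, authorship ..1.2....3.
Authorship (.=original, N=cursor N): . . 1 . 2 . . . . 3 .
Index 5: author = original

Answer: original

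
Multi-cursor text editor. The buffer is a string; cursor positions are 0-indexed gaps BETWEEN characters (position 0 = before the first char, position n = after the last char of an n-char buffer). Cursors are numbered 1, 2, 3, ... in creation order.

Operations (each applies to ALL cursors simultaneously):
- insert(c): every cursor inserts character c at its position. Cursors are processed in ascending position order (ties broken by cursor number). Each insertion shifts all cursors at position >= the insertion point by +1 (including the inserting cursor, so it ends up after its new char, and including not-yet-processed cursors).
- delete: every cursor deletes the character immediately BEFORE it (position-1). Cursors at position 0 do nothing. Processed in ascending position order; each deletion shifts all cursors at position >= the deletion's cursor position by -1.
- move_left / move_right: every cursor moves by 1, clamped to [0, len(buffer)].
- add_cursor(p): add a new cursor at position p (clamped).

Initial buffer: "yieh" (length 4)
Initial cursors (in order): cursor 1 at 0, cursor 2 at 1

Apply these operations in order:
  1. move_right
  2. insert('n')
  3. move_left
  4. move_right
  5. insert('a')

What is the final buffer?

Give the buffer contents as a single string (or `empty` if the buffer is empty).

Answer: ynainaeh

Derivation:
After op 1 (move_right): buffer="yieh" (len 4), cursors c1@1 c2@2, authorship ....
After op 2 (insert('n')): buffer="ynineh" (len 6), cursors c1@2 c2@4, authorship .1.2..
After op 3 (move_left): buffer="ynineh" (len 6), cursors c1@1 c2@3, authorship .1.2..
After op 4 (move_right): buffer="ynineh" (len 6), cursors c1@2 c2@4, authorship .1.2..
After op 5 (insert('a')): buffer="ynainaeh" (len 8), cursors c1@3 c2@6, authorship .11.22..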